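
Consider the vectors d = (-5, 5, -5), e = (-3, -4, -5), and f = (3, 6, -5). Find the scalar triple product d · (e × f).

e × f:
i: (-4)·(-5) - (-5)·6 = 20 - (-30) = 50
j: (-5)·3 - (-3)·(-5) = -15 - 15 = -30
k: (-3)·6 - (-4)·3 = -18 - (-12) = -6
e × f = (50, -30, -6)
d · (e × f) = (-5)·50 + 5·(-30) + (-5)·(-6) = -250 - 150 + 30 = -370

-370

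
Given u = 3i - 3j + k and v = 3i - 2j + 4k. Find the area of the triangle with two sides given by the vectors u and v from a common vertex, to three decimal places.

6.892

i: (-3)·4 - 1·(-2) = -12 - (-2) = -10
j: 1·3 - 3·4 = 3 - 12 = -9
k: 3·(-2) - (-3)·3 = -6 - (-9) = 3
u × v = (-10, -9, 3)
|u × v| = √((-10)² + (-9)² + 3²) = √190 ≈ 13.7840
area = ½ · 13.7840 ≈ 6.892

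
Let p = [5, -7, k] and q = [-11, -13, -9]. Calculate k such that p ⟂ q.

p · q = 5·(-11) + (-7)·(-13) + k·(-9) = 36 - 9k
Set equal to 0: -9k = -36, so k = 4.

4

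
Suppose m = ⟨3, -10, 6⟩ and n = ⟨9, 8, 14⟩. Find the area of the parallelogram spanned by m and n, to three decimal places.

i: (-10)·14 - 6·8 = -140 - 48 = -188
j: 6·9 - 3·14 = 54 - 42 = 12
k: 3·8 - (-10)·9 = 24 - (-90) = 114
m × n = (-188, 12, 114)
|m × n| = √((-188)² + 12² + 114²) = √48484 ≈ 220.1908

220.191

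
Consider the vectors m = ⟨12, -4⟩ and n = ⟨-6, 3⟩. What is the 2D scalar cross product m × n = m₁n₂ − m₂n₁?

12

12·3 - (-4)·(-6) = 36 - 24 = 12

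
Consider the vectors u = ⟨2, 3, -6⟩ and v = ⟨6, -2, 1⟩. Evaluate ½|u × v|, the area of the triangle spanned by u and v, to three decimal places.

i: 3·1 - (-6)·(-2) = 3 - 12 = -9
j: (-6)·6 - 2·1 = -36 - 2 = -38
k: 2·(-2) - 3·6 = -4 - 18 = -22
u × v = (-9, -38, -22)
|u × v| = √((-9)² + (-38)² + (-22)²) = √2009 ≈ 44.8219
area = ½ · 44.8219 ≈ 22.411

22.411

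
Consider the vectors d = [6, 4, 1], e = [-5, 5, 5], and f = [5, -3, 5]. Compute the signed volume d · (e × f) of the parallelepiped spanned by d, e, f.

430

e × f:
i: 5·5 - 5·(-3) = 25 - (-15) = 40
j: 5·5 - (-5)·5 = 25 - (-25) = 50
k: (-5)·(-3) - 5·5 = 15 - 25 = -10
e × f = (40, 50, -10)
d · (e × f) = 6·40 + 4·50 + 1·(-10) = 240 + 200 - 10 = 430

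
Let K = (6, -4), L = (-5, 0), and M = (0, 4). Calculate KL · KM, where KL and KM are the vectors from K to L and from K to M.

KL = L − K = (-11, 4)
KM = M − K = (-6, 8)
KL · KM = (-11)·(-6) + 4·8 = 66 + 32 = 98

98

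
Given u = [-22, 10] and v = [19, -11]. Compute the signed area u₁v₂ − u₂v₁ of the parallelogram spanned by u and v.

(-22)·(-11) - 10·19 = 242 - 190 = 52

52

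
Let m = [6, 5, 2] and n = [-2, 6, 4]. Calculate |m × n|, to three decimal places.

i: 5·4 - 2·6 = 20 - 12 = 8
j: 2·(-2) - 6·4 = -4 - 24 = -28
k: 6·6 - 5·(-2) = 36 - (-10) = 46
m × n = (8, -28, 46)
|m × n| = √(8² + (-28)² + 46²) = √2964 ≈ 54.4426

54.443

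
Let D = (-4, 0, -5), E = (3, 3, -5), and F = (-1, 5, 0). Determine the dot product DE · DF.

DE = E − D = (7, 3, 0)
DF = F − D = (3, 5, 5)
DE · DF = 7·3 + 3·5 + 0·5 = 21 + 15 + 0 = 36

36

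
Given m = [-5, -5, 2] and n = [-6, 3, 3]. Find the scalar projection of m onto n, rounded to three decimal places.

m · n = (-5)·(-6) + (-5)·3 + 2·3 = 30 - 15 + 6 = 21
|n| = √(36 + 9 + 9) = √54 ≈ 7.3485
comp_n m = 21 / √54 ≈ 2.858

2.858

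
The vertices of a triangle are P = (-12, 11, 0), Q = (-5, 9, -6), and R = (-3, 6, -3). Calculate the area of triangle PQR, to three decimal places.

PQ = (7, -2, -6),  PR = (9, -5, -3)
i: (-2)·(-3) - (-6)·(-5) = 6 - 30 = -24
j: (-6)·9 - 7·(-3) = -54 - (-21) = -33
k: 7·(-5) - (-2)·9 = -35 - (-18) = -17
PQ × PR = (-24, -33, -17)
|PQ × PR| = √1954 ≈ 44.2041
area = ½ · 44.2041 ≈ 22.102

22.102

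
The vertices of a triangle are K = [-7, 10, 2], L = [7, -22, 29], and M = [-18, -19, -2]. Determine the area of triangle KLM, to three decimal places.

604.683

KL = (14, -32, 27),  KM = (-11, -29, -4)
i: (-32)·(-4) - 27·(-29) = 128 - (-783) = 911
j: 27·(-11) - 14·(-4) = -297 - (-56) = -241
k: 14·(-29) - (-32)·(-11) = -406 - 352 = -758
KL × KM = (911, -241, -758)
|KL × KM| = √1462566 ≈ 1209.3659
area = ½ · 1209.3659 ≈ 604.683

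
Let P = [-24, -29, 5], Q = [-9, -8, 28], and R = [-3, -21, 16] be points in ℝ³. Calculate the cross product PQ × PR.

(47, 318, -321)

PQ = (15, 21, 23)
PR = (21, 8, 11)
i: 21·11 - 23·8 = 231 - 184 = 47
j: 23·21 - 15·11 = 483 - 165 = 318
k: 15·8 - 21·21 = 120 - 441 = -321
PQ × PR = (47, 318, -321)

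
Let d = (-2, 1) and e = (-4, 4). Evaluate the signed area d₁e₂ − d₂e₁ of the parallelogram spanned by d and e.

(-2)·4 - 1·(-4) = -8 - (-4) = -4

-4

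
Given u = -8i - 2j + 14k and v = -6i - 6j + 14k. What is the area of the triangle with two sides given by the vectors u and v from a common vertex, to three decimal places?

i: (-2)·14 - 14·(-6) = -28 - (-84) = 56
j: 14·(-6) - (-8)·14 = -84 - (-112) = 28
k: (-8)·(-6) - (-2)·(-6) = 48 - 12 = 36
u × v = (56, 28, 36)
|u × v| = √(56² + 28² + 36²) = √5216 ≈ 72.2219
area = ½ · 72.2219 ≈ 36.111

36.111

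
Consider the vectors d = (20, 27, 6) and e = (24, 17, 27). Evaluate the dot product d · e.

d · e = 20·24 + 27·17 + 6·27 = 480 + 459 + 162 = 1101

1101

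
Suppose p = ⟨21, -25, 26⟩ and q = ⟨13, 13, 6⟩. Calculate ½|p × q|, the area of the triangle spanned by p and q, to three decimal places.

400.216

i: (-25)·6 - 26·13 = -150 - 338 = -488
j: 26·13 - 21·6 = 338 - 126 = 212
k: 21·13 - (-25)·13 = 273 - (-325) = 598
p × q = (-488, 212, 598)
|p × q| = √((-488)² + 212² + 598²) = √640692 ≈ 800.4324
area = ½ · 800.4324 ≈ 400.216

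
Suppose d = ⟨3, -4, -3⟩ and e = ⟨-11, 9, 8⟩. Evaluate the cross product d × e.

i: (-4)·8 - (-3)·9 = -32 - (-27) = -5
j: (-3)·(-11) - 3·8 = 33 - 24 = 9
k: 3·9 - (-4)·(-11) = 27 - 44 = -17
d × e = (-5, 9, -17)

(-5, 9, -17)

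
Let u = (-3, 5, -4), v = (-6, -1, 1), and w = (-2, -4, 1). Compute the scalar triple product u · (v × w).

v × w:
i: (-1)·1 - 1·(-4) = -1 - (-4) = 3
j: 1·(-2) - (-6)·1 = -2 - (-6) = 4
k: (-6)·(-4) - (-1)·(-2) = 24 - 2 = 22
v × w = (3, 4, 22)
u · (v × w) = (-3)·3 + 5·4 + (-4)·22 = -9 + 20 - 88 = -77

-77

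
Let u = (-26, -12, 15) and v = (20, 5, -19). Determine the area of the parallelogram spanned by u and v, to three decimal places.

i: (-12)·(-19) - 15·5 = 228 - 75 = 153
j: 15·20 - (-26)·(-19) = 300 - 494 = -194
k: (-26)·5 - (-12)·20 = -130 - (-240) = 110
u × v = (153, -194, 110)
|u × v| = √(153² + (-194)² + 110²) = √73145 ≈ 270.4533

270.453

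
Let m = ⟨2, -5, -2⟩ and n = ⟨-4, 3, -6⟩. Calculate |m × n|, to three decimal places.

i: (-5)·(-6) - (-2)·3 = 30 - (-6) = 36
j: (-2)·(-4) - 2·(-6) = 8 - (-12) = 20
k: 2·3 - (-5)·(-4) = 6 - 20 = -14
m × n = (36, 20, -14)
|m × n| = √(36² + 20² + (-14)²) = √1892 ≈ 43.4971

43.497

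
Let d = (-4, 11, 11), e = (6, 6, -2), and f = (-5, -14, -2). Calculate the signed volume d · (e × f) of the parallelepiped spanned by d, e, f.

e × f:
i: 6·(-2) - (-2)·(-14) = -12 - 28 = -40
j: (-2)·(-5) - 6·(-2) = 10 - (-12) = 22
k: 6·(-14) - 6·(-5) = -84 - (-30) = -54
e × f = (-40, 22, -54)
d · (e × f) = (-4)·(-40) + 11·22 + 11·(-54) = 160 + 242 - 594 = -192

-192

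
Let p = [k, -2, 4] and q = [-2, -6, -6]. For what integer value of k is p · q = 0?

p · q = k·(-2) + (-2)·(-6) + 4·(-6) = -12 - 2k
Set equal to 0: -2k = 12, so k = -6.

-6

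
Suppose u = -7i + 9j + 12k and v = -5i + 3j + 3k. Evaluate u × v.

i: 9·3 - 12·3 = 27 - 36 = -9
j: 12·(-5) - (-7)·3 = -60 - (-21) = -39
k: (-7)·3 - 9·(-5) = -21 - (-45) = 24
u × v = (-9, -39, 24)

(-9, -39, 24)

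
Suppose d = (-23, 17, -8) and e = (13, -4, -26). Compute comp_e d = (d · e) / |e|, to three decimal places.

d · e = (-23)·13 + 17·(-4) + (-8)·(-26) = -299 - 68 + 208 = -159
|e| = √(169 + 16 + 676) = √861 ≈ 29.3428
comp_e d = -159 / √861 ≈ -5.419

-5.419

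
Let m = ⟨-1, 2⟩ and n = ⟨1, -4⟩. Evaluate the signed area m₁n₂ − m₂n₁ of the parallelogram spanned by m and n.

2

(-1)·(-4) - 2·1 = 4 - 2 = 2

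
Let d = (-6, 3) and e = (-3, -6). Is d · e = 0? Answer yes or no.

yes

d · e = (-6)·(-3) + 3·(-6) = 18 - 18 = 0
Zero, so the vectors are orthogonal.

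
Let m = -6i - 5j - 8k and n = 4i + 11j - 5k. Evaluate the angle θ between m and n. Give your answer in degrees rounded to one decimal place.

105.9

m · n = (-6)·4 + (-5)·11 + (-8)·(-5) = -24 - 55 + 40 = -39
|m|² = 36 + 25 + 64 = 125,  |m| = √125 ≈ 11.180340
|n|² = 16 + 121 + 25 = 162,  |n| = √162 ≈ 12.727922
cos θ = -39 / (11.180340 · 12.727922) ≈ -0.27406
θ = arccos(-0.27406) ≈ 105.9°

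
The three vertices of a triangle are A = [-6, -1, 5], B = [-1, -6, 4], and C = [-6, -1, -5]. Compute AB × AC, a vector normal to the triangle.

AB = (5, -5, -1)
AC = (0, 0, -10)
i: (-5)·(-10) - (-1)·0 = 50 - 0 = 50
j: (-1)·0 - 5·(-10) = 0 - (-50) = 50
k: 5·0 - (-5)·0 = 0 - 0 = 0
AB × AC = (50, 50, 0)

(50, 50, 0)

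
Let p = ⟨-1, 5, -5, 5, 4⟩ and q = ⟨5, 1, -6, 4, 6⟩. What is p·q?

p · q = (-1)·5 + 5·1 + (-5)·(-6) + 5·4 + 4·6 = -5 + 5 + 30 + 20 + 24 = 74

74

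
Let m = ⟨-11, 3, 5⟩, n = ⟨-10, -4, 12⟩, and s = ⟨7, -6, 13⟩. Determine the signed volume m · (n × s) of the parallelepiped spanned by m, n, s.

862

n × s:
i: (-4)·13 - 12·(-6) = -52 - (-72) = 20
j: 12·7 - (-10)·13 = 84 - (-130) = 214
k: (-10)·(-6) - (-4)·7 = 60 - (-28) = 88
n × s = (20, 214, 88)
m · (n × s) = (-11)·20 + 3·214 + 5·88 = -220 + 642 + 440 = 862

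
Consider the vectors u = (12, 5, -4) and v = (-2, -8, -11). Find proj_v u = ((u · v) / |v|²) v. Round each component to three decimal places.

u · v = 12·(-2) + 5·(-8) + (-4)·(-11) = -24 - 40 + 44 = -20
|v|² = 4 + 64 + 121 = 189
proj_v u = (-20/189) · (-2, -8, -11) ≈ (0.212, 0.847, 1.164)

(0.212, 0.847, 1.164)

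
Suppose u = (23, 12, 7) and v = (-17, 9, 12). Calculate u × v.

(81, -395, 411)

i: 12·12 - 7·9 = 144 - 63 = 81
j: 7·(-17) - 23·12 = -119 - 276 = -395
k: 23·9 - 12·(-17) = 207 - (-204) = 411
u × v = (81, -395, 411)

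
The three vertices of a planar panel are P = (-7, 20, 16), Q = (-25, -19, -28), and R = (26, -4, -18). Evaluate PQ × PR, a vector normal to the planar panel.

(270, -2064, 1719)

PQ = (-18, -39, -44)
PR = (33, -24, -34)
i: (-39)·(-34) - (-44)·(-24) = 1326 - 1056 = 270
j: (-44)·33 - (-18)·(-34) = -1452 - 612 = -2064
k: (-18)·(-24) - (-39)·33 = 432 - (-1287) = 1719
PQ × PR = (270, -2064, 1719)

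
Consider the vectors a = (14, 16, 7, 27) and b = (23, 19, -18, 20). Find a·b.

a · b = 14·23 + 16·19 + 7·(-18) + 27·20 = 322 + 304 - 126 + 540 = 1040

1040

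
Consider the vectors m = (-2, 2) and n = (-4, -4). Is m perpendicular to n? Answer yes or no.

m · n = (-2)·(-4) + 2·(-4) = 8 - 8 = 0
Zero, so the vectors are orthogonal.

yes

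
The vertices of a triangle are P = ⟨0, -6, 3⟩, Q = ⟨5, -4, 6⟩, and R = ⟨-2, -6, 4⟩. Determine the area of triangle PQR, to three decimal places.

5.937

PQ = (5, 2, 3),  PR = (-2, 0, 1)
i: 2·1 - 3·0 = 2 - 0 = 2
j: 3·(-2) - 5·1 = -6 - 5 = -11
k: 5·0 - 2·(-2) = 0 - (-4) = 4
PQ × PR = (2, -11, 4)
|PQ × PR| = √141 ≈ 11.8743
area = ½ · 11.8743 ≈ 5.937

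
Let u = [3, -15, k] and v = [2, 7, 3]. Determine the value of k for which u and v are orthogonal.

33

u · v = 3·2 + (-15)·7 + k·3 = -99 + 3k
Set equal to 0: 3k = 99, so k = 33.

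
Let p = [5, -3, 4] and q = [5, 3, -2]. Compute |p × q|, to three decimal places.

i: (-3)·(-2) - 4·3 = 6 - 12 = -6
j: 4·5 - 5·(-2) = 20 - (-10) = 30
k: 5·3 - (-3)·5 = 15 - (-15) = 30
p × q = (-6, 30, 30)
|p × q| = √((-6)² + 30² + 30²) = √1836 ≈ 42.8486

42.849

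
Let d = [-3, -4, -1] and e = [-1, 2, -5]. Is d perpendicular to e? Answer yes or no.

d · e = (-3)·(-1) + (-4)·2 + (-1)·(-5) = 3 - 8 + 5 = 0
Zero, so the vectors are orthogonal.

yes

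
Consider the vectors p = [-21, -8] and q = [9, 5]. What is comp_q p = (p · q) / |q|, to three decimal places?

-22.242

p · q = (-21)·9 + (-8)·5 = -189 - 40 = -229
|q| = √(81 + 25) = √106 ≈ 10.2956
comp_q p = -229 / √106 ≈ -22.242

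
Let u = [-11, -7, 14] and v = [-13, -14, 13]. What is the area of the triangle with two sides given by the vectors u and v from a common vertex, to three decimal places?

i: (-7)·13 - 14·(-14) = -91 - (-196) = 105
j: 14·(-13) - (-11)·13 = -182 - (-143) = -39
k: (-11)·(-14) - (-7)·(-13) = 154 - 91 = 63
u × v = (105, -39, 63)
|u × v| = √(105² + (-39)² + 63²) = √16515 ≈ 128.5107
area = ½ · 128.5107 ≈ 64.255

64.255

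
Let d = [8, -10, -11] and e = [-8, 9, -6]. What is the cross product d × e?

i: (-10)·(-6) - (-11)·9 = 60 - (-99) = 159
j: (-11)·(-8) - 8·(-6) = 88 - (-48) = 136
k: 8·9 - (-10)·(-8) = 72 - 80 = -8
d × e = (159, 136, -8)

(159, 136, -8)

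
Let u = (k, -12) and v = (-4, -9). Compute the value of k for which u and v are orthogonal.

27

u · v = k·(-4) + (-12)·(-9) = 108 - 4k
Set equal to 0: -4k = -108, so k = 27.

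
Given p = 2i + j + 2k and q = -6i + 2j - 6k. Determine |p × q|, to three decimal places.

14.142

i: 1·(-6) - 2·2 = -6 - 4 = -10
j: 2·(-6) - 2·(-6) = -12 - (-12) = 0
k: 2·2 - 1·(-6) = 4 - (-6) = 10
p × q = (-10, 0, 10)
|p × q| = √((-10)² + 0² + 10²) = √200 ≈ 14.1421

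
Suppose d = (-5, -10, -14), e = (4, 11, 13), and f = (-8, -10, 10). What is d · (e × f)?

e × f:
i: 11·10 - 13·(-10) = 110 - (-130) = 240
j: 13·(-8) - 4·10 = -104 - 40 = -144
k: 4·(-10) - 11·(-8) = -40 - (-88) = 48
e × f = (240, -144, 48)
d · (e × f) = (-5)·240 + (-10)·(-144) + (-14)·48 = -1200 + 1440 - 672 = -432

-432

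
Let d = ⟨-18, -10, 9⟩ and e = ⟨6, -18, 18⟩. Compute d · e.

234

d · e = (-18)·6 + (-10)·(-18) + 9·18 = -108 + 180 + 162 = 234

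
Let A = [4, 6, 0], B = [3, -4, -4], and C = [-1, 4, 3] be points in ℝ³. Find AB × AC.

(-38, 23, -48)

AB = (-1, -10, -4)
AC = (-5, -2, 3)
i: (-10)·3 - (-4)·(-2) = -30 - 8 = -38
j: (-4)·(-5) - (-1)·3 = 20 - (-3) = 23
k: (-1)·(-2) - (-10)·(-5) = 2 - 50 = -48
AB × AC = (-38, 23, -48)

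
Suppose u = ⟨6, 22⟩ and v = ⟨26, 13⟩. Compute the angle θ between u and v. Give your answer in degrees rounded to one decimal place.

u · v = 6·26 + 22·13 = 156 + 286 = 442
|u|² = 36 + 484 = 520,  |u| = √520 ≈ 22.803509
|v|² = 676 + 169 = 845,  |v| = √845 ≈ 29.068884
cos θ = 442 / (22.803509 · 29.068884) ≈ 0.66679
θ = arccos(0.66679) ≈ 48.2°

48.2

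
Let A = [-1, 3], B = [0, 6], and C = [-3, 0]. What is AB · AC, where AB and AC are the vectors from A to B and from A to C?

AB = B − A = (1, 3)
AC = C − A = (-2, -3)
AB · AC = 1·(-2) + 3·(-3) = -2 - 9 = -11

-11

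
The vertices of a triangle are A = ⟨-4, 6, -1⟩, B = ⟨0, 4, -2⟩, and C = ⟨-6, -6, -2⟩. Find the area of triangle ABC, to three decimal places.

26.646

AB = (4, -2, -1),  AC = (-2, -12, -1)
i: (-2)·(-1) - (-1)·(-12) = 2 - 12 = -10
j: (-1)·(-2) - 4·(-1) = 2 - (-4) = 6
k: 4·(-12) - (-2)·(-2) = -48 - 4 = -52
AB × AC = (-10, 6, -52)
|AB × AC| = √2840 ≈ 53.2917
area = ½ · 53.2917 ≈ 26.646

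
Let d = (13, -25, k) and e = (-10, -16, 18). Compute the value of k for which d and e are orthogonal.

-15

d · e = 13·(-10) + (-25)·(-16) + k·18 = 270 + 18k
Set equal to 0: 18k = -270, so k = -15.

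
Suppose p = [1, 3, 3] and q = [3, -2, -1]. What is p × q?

i: 3·(-1) - 3·(-2) = -3 - (-6) = 3
j: 3·3 - 1·(-1) = 9 - (-1) = 10
k: 1·(-2) - 3·3 = -2 - 9 = -11
p × q = (3, 10, -11)

(3, 10, -11)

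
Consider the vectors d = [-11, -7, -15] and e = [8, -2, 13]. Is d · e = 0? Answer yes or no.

no

d · e = (-11)·8 + (-7)·(-2) + (-15)·13 = -88 + 14 - 195 = -269
Nonzero, so the vectors are not orthogonal.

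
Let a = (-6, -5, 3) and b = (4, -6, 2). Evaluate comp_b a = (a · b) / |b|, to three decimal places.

a · b = (-6)·4 + (-5)·(-6) + 3·2 = -24 + 30 + 6 = 12
|b| = √(16 + 36 + 4) = √56 ≈ 7.4833
comp_b a = 12 / √56 ≈ 1.604

1.604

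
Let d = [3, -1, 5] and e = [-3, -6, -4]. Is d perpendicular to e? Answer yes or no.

d · e = 3·(-3) + (-1)·(-6) + 5·(-4) = -9 + 6 - 20 = -23
Nonzero, so the vectors are not orthogonal.

no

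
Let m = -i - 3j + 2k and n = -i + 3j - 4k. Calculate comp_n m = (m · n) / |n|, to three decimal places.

-3.138

m · n = (-1)·(-1) + (-3)·3 + 2·(-4) = 1 - 9 - 8 = -16
|n| = √(1 + 9 + 16) = √26 ≈ 5.0990
comp_n m = -16 / √26 ≈ -3.138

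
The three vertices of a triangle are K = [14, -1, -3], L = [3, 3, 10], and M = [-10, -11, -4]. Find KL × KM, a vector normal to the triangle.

KL = (-11, 4, 13)
KM = (-24, -10, -1)
i: 4·(-1) - 13·(-10) = -4 - (-130) = 126
j: 13·(-24) - (-11)·(-1) = -312 - 11 = -323
k: (-11)·(-10) - 4·(-24) = 110 - (-96) = 206
KL × KM = (126, -323, 206)

(126, -323, 206)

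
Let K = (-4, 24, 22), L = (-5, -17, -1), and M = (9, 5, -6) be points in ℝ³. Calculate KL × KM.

(711, -327, 552)

KL = (-1, -41, -23)
KM = (13, -19, -28)
i: (-41)·(-28) - (-23)·(-19) = 1148 - 437 = 711
j: (-23)·13 - (-1)·(-28) = -299 - 28 = -327
k: (-1)·(-19) - (-41)·13 = 19 - (-533) = 552
KL × KM = (711, -327, 552)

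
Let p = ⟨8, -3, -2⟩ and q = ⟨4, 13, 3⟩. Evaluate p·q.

p · q = 8·4 + (-3)·13 + (-2)·3 = 32 - 39 - 6 = -13

-13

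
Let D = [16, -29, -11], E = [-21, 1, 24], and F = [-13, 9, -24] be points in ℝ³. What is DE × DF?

DE = (-37, 30, 35)
DF = (-29, 38, -13)
i: 30·(-13) - 35·38 = -390 - 1330 = -1720
j: 35·(-29) - (-37)·(-13) = -1015 - 481 = -1496
k: (-37)·38 - 30·(-29) = -1406 - (-870) = -536
DE × DF = (-1720, -1496, -536)

(-1720, -1496, -536)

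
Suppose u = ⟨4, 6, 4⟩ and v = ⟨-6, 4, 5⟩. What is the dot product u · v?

20

u · v = 4·(-6) + 6·4 + 4·5 = -24 + 24 + 20 = 20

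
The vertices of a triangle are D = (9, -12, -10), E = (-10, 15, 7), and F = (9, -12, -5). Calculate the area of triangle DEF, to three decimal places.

82.538

DE = (-19, 27, 17),  DF = (0, 0, 5)
i: 27·5 - 17·0 = 135 - 0 = 135
j: 17·0 - (-19)·5 = 0 - (-95) = 95
k: (-19)·0 - 27·0 = 0 - 0 = 0
DE × DF = (135, 95, 0)
|DE × DF| = √27250 ≈ 165.0757
area = ½ · 165.0757 ≈ 82.538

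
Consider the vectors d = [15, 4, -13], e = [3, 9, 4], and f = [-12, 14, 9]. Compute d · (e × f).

e × f:
i: 9·9 - 4·14 = 81 - 56 = 25
j: 4·(-12) - 3·9 = -48 - 27 = -75
k: 3·14 - 9·(-12) = 42 - (-108) = 150
e × f = (25, -75, 150)
d · (e × f) = 15·25 + 4·(-75) + (-13)·150 = 375 - 300 - 1950 = -1875

-1875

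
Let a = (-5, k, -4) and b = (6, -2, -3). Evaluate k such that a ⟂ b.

a · b = (-5)·6 + k·(-2) + (-4)·(-3) = -18 - 2k
Set equal to 0: -2k = 18, so k = -9.

-9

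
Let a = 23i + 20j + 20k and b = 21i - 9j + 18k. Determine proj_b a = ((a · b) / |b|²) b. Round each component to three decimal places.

(16.457, -7.053, 14.106)

a · b = 23·21 + 20·(-9) + 20·18 = 483 - 180 + 360 = 663
|b|² = 441 + 81 + 324 = 846
proj_b a = (663/846) · (21, -9, 18) ≈ (16.457, -7.053, 14.106)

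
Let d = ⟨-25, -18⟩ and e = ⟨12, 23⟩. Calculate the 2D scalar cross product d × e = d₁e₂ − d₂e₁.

(-25)·23 - (-18)·12 = -575 - (-216) = -359

-359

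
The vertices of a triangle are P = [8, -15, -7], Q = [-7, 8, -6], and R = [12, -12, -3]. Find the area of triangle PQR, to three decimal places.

87.730

PQ = (-15, 23, 1),  PR = (4, 3, 4)
i: 23·4 - 1·3 = 92 - 3 = 89
j: 1·4 - (-15)·4 = 4 - (-60) = 64
k: (-15)·3 - 23·4 = -45 - 92 = -137
PQ × PR = (89, 64, -137)
|PQ × PR| = √30786 ≈ 175.4594
area = ½ · 175.4594 ≈ 87.730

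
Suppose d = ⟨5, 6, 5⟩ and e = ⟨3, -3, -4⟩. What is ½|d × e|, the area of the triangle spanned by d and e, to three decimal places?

i: 6·(-4) - 5·(-3) = -24 - (-15) = -9
j: 5·3 - 5·(-4) = 15 - (-20) = 35
k: 5·(-3) - 6·3 = -15 - 18 = -33
d × e = (-9, 35, -33)
|d × e| = √((-9)² + 35² + (-33)²) = √2395 ≈ 48.9387
area = ½ · 48.9387 ≈ 24.469

24.469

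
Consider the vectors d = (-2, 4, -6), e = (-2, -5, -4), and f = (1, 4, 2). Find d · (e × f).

e × f:
i: (-5)·2 - (-4)·4 = -10 - (-16) = 6
j: (-4)·1 - (-2)·2 = -4 - (-4) = 0
k: (-2)·4 - (-5)·1 = -8 - (-5) = -3
e × f = (6, 0, -3)
d · (e × f) = (-2)·6 + 4·0 + (-6)·(-3) = -12 + 0 + 18 = 6

6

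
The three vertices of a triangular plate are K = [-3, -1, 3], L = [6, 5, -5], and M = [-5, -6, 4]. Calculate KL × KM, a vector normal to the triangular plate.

(-34, 7, -33)

KL = (9, 6, -8)
KM = (-2, -5, 1)
i: 6·1 - (-8)·(-5) = 6 - 40 = -34
j: (-8)·(-2) - 9·1 = 16 - 9 = 7
k: 9·(-5) - 6·(-2) = -45 - (-12) = -33
KL × KM = (-34, 7, -33)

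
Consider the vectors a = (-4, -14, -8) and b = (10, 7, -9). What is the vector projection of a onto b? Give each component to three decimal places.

a · b = (-4)·10 + (-14)·7 + (-8)·(-9) = -40 - 98 + 72 = -66
|b|² = 100 + 49 + 81 = 230
proj_b a = (-66/230) · (10, 7, -9) ≈ (-2.870, -2.009, 2.583)

(-2.870, -2.009, 2.583)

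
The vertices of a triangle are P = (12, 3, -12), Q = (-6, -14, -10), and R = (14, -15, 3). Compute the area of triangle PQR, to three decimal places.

250.600

PQ = (-18, -17, 2),  PR = (2, -18, 15)
i: (-17)·15 - 2·(-18) = -255 - (-36) = -219
j: 2·2 - (-18)·15 = 4 - (-270) = 274
k: (-18)·(-18) - (-17)·2 = 324 - (-34) = 358
PQ × PR = (-219, 274, 358)
|PQ × PR| = √251201 ≈ 501.1996
area = ½ · 501.1996 ≈ 250.600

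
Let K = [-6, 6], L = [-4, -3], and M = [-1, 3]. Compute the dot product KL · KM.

37

KL = L − K = (2, -9)
KM = M − K = (5, -3)
KL · KM = 2·5 + (-9)·(-3) = 10 + 27 = 37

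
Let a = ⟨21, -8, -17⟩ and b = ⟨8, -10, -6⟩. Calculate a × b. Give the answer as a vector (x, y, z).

(-122, -10, -146)

i: (-8)·(-6) - (-17)·(-10) = 48 - 170 = -122
j: (-17)·8 - 21·(-6) = -136 - (-126) = -10
k: 21·(-10) - (-8)·8 = -210 - (-64) = -146
a × b = (-122, -10, -146)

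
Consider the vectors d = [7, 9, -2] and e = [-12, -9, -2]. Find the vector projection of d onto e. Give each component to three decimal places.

d · e = 7·(-12) + 9·(-9) + (-2)·(-2) = -84 - 81 + 4 = -161
|e|² = 144 + 81 + 4 = 229
proj_e d = (-161/229) · (-12, -9, -2) ≈ (8.437, 6.328, 1.406)

(8.437, 6.328, 1.406)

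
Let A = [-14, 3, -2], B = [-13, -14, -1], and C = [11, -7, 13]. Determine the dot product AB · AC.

210

AB = B − A = (1, -17, 1)
AC = C − A = (25, -10, 15)
AB · AC = 1·25 + (-17)·(-10) + 1·15 = 25 + 170 + 15 = 210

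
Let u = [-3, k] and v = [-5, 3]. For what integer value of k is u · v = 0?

-5

u · v = (-3)·(-5) + k·3 = 15 + 3k
Set equal to 0: 3k = -15, so k = -5.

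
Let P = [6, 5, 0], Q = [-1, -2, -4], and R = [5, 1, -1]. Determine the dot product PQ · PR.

39

PQ = Q − P = (-7, -7, -4)
PR = R − P = (-1, -4, -1)
PQ · PR = (-7)·(-1) + (-7)·(-4) + (-4)·(-1) = 7 + 28 + 4 = 39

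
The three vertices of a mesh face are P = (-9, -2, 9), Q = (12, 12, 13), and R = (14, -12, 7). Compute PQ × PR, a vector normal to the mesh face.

(12, 134, -532)

PQ = (21, 14, 4)
PR = (23, -10, -2)
i: 14·(-2) - 4·(-10) = -28 - (-40) = 12
j: 4·23 - 21·(-2) = 92 - (-42) = 134
k: 21·(-10) - 14·23 = -210 - 322 = -532
PQ × PR = (12, 134, -532)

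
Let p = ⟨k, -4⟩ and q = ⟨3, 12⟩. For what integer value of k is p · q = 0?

p · q = k·3 + (-4)·12 = -48 + 3k
Set equal to 0: 3k = 48, so k = 16.

16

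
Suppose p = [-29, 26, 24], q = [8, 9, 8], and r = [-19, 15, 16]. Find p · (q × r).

q × r:
i: 9·16 - 8·15 = 144 - 120 = 24
j: 8·(-19) - 8·16 = -152 - 128 = -280
k: 8·15 - 9·(-19) = 120 - (-171) = 291
q × r = (24, -280, 291)
p · (q × r) = (-29)·24 + 26·(-280) + 24·291 = -696 - 7280 + 6984 = -992

-992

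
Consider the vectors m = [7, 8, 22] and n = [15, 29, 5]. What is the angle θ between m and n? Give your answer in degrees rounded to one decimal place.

56.4

m · n = 7·15 + 8·29 + 22·5 = 105 + 232 + 110 = 447
|m|² = 49 + 64 + 484 = 597,  |m| = √597 ≈ 24.433583
|n|² = 225 + 841 + 25 = 1091,  |n| = √1091 ≈ 33.030289
cos θ = 447 / (24.433583 · 33.030289) ≈ 0.55387
θ = arccos(0.55387) ≈ 56.4°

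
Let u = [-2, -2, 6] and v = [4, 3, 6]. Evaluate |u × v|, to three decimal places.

46.904

i: (-2)·6 - 6·3 = -12 - 18 = -30
j: 6·4 - (-2)·6 = 24 - (-12) = 36
k: (-2)·3 - (-2)·4 = -6 - (-8) = 2
u × v = (-30, 36, 2)
|u × v| = √((-30)² + 36² + 2²) = √2200 ≈ 46.9042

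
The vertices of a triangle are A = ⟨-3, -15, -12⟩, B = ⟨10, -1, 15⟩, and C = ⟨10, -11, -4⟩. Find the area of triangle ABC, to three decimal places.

139.575

AB = (13, 14, 27),  AC = (13, 4, 8)
i: 14·8 - 27·4 = 112 - 108 = 4
j: 27·13 - 13·8 = 351 - 104 = 247
k: 13·4 - 14·13 = 52 - 182 = -130
AB × AC = (4, 247, -130)
|AB × AC| = √77925 ≈ 279.1505
area = ½ · 279.1505 ≈ 139.575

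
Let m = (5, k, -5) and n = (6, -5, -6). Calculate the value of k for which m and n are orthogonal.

12

m · n = 5·6 + k·(-5) + (-5)·(-6) = 60 - 5k
Set equal to 0: -5k = -60, so k = 12.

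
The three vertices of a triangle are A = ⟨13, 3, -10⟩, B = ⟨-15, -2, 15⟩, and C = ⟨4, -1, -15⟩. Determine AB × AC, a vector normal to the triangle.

AB = (-28, -5, 25)
AC = (-9, -4, -5)
i: (-5)·(-5) - 25·(-4) = 25 - (-100) = 125
j: 25·(-9) - (-28)·(-5) = -225 - 140 = -365
k: (-28)·(-4) - (-5)·(-9) = 112 - 45 = 67
AB × AC = (125, -365, 67)

(125, -365, 67)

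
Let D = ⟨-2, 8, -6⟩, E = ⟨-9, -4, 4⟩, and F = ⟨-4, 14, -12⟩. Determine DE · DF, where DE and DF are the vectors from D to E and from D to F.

DE = E − D = (-7, -12, 10)
DF = F − D = (-2, 6, -6)
DE · DF = (-7)·(-2) + (-12)·6 + 10·(-6) = 14 - 72 - 60 = -118

-118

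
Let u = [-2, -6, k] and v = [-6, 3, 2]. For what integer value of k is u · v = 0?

3

u · v = (-2)·(-6) + (-6)·3 + k·2 = -6 + 2k
Set equal to 0: 2k = 6, so k = 3.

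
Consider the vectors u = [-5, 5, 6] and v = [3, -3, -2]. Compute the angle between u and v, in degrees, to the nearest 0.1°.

u · v = (-5)·3 + 5·(-3) + 6·(-2) = -15 - 15 - 12 = -42
|u|² = 25 + 25 + 36 = 86,  |u| = √86 ≈ 9.273618
|v|² = 9 + 9 + 4 = 22,  |v| = √22 ≈ 4.690416
cos θ = -42 / (9.273618 · 4.690416) ≈ -0.96558
θ = arccos(-0.96558) ≈ 164.9°

164.9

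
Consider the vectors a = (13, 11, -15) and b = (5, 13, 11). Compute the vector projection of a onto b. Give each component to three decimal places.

(0.683, 1.775, 1.502)

a · b = 13·5 + 11·13 + (-15)·11 = 65 + 143 - 165 = 43
|b|² = 25 + 169 + 121 = 315
proj_b a = (43/315) · (5, 13, 11) ≈ (0.683, 1.775, 1.502)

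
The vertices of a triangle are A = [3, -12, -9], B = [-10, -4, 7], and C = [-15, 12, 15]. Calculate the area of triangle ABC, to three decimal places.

128.125

AB = (-13, 8, 16),  AC = (-18, 24, 24)
i: 8·24 - 16·24 = 192 - 384 = -192
j: 16·(-18) - (-13)·24 = -288 - (-312) = 24
k: (-13)·24 - 8·(-18) = -312 - (-144) = -168
AB × AC = (-192, 24, -168)
|AB × AC| = √65664 ≈ 256.2499
area = ½ · 256.2499 ≈ 128.125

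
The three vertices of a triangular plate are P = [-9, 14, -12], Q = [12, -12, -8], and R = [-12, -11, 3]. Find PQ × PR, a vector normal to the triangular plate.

PQ = (21, -26, 4)
PR = (-3, -25, 15)
i: (-26)·15 - 4·(-25) = -390 - (-100) = -290
j: 4·(-3) - 21·15 = -12 - 315 = -327
k: 21·(-25) - (-26)·(-3) = -525 - 78 = -603
PQ × PR = (-290, -327, -603)

(-290, -327, -603)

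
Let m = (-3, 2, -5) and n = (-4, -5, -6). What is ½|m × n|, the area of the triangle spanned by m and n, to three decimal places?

i: 2·(-6) - (-5)·(-5) = -12 - 25 = -37
j: (-5)·(-4) - (-3)·(-6) = 20 - 18 = 2
k: (-3)·(-5) - 2·(-4) = 15 - (-8) = 23
m × n = (-37, 2, 23)
|m × n| = √((-37)² + 2² + 23²) = √1902 ≈ 43.6119
area = ½ · 43.6119 ≈ 21.806

21.806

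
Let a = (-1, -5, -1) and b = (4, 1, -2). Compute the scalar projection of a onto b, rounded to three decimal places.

-1.528

a · b = (-1)·4 + (-5)·1 + (-1)·(-2) = -4 - 5 + 2 = -7
|b| = √(16 + 1 + 4) = √21 ≈ 4.5826
comp_b a = -7 / √21 ≈ -1.528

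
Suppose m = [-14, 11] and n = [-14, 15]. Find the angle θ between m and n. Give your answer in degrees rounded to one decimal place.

m · n = (-14)·(-14) + 11·15 = 196 + 165 = 361
|m|² = 196 + 121 = 317,  |m| = √317 ≈ 17.804494
|n|² = 196 + 225 = 421,  |n| = √421 ≈ 20.518285
cos θ = 361 / (17.804494 · 20.518285) ≈ 0.98818
θ = arccos(0.98818) ≈ 8.8°

8.8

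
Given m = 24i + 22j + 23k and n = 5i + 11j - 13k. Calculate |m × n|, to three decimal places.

i: 22·(-13) - 23·11 = -286 - 253 = -539
j: 23·5 - 24·(-13) = 115 - (-312) = 427
k: 24·11 - 22·5 = 264 - 110 = 154
m × n = (-539, 427, 154)
|m × n| = √((-539)² + 427² + 154²) = √496566 ≈ 704.6744

704.674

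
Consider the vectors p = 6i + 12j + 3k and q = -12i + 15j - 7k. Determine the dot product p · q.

87

p · q = 6·(-12) + 12·15 + 3·(-7) = -72 + 180 - 21 = 87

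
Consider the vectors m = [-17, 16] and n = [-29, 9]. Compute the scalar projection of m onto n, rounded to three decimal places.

20.978

m · n = (-17)·(-29) + 16·9 = 493 + 144 = 637
|n| = √(841 + 81) = √922 ≈ 30.3645
comp_n m = 637 / √922 ≈ 20.978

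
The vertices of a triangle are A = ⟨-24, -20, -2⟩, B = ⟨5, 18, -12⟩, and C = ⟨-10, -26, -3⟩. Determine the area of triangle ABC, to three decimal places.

AB = (29, 38, -10),  AC = (14, -6, -1)
i: 38·(-1) - (-10)·(-6) = -38 - 60 = -98
j: (-10)·14 - 29·(-1) = -140 - (-29) = -111
k: 29·(-6) - 38·14 = -174 - 532 = -706
AB × AC = (-98, -111, -706)
|AB × AC| = √520361 ≈ 721.3605
area = ½ · 721.3605 ≈ 360.680

360.680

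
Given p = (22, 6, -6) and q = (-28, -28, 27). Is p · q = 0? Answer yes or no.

p · q = 22·(-28) + 6·(-28) + (-6)·27 = -616 - 168 - 162 = -946
Nonzero, so the vectors are not orthogonal.

no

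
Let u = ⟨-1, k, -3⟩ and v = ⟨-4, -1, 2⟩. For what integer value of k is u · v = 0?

-2

u · v = (-1)·(-4) + k·(-1) + (-3)·2 = -2 - 1k
Set equal to 0: -1k = 2, so k = -2.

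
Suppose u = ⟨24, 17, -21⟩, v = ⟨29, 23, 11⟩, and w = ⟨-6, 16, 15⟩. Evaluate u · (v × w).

v × w:
i: 23·15 - 11·16 = 345 - 176 = 169
j: 11·(-6) - 29·15 = -66 - 435 = -501
k: 29·16 - 23·(-6) = 464 - (-138) = 602
v × w = (169, -501, 602)
u · (v × w) = 24·169 + 17·(-501) + (-21)·602 = 4056 - 8517 - 12642 = -17103

-17103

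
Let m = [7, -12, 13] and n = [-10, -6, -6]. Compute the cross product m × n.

i: (-12)·(-6) - 13·(-6) = 72 - (-78) = 150
j: 13·(-10) - 7·(-6) = -130 - (-42) = -88
k: 7·(-6) - (-12)·(-10) = -42 - 120 = -162
m × n = (150, -88, -162)

(150, -88, -162)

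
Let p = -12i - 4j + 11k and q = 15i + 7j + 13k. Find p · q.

p · q = (-12)·15 + (-4)·7 + 11·13 = -180 - 28 + 143 = -65

-65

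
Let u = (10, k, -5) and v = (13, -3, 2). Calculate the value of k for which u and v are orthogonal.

40

u · v = 10·13 + k·(-3) + (-5)·2 = 120 - 3k
Set equal to 0: -3k = -120, so k = 40.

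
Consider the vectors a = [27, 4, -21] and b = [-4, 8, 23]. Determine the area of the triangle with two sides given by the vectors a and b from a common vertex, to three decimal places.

i: 4·23 - (-21)·8 = 92 - (-168) = 260
j: (-21)·(-4) - 27·23 = 84 - 621 = -537
k: 27·8 - 4·(-4) = 216 - (-16) = 232
a × b = (260, -537, 232)
|a × b| = √(260² + (-537)² + 232²) = √409793 ≈ 640.1508
area = ½ · 640.1508 ≈ 320.075

320.075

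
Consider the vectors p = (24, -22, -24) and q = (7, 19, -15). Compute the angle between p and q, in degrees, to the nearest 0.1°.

p · q = 24·7 + (-22)·19 + (-24)·(-15) = 168 - 418 + 360 = 110
|p|² = 576 + 484 + 576 = 1636,  |p| = √1636 ≈ 40.447497
|q|² = 49 + 361 + 225 = 635,  |q| = √635 ≈ 25.199206
cos θ = 110 / (40.447497 · 25.199206) ≈ 0.10792
θ = arccos(0.10792) ≈ 83.8°

83.8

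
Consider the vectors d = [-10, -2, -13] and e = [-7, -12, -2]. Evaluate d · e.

120

d · e = (-10)·(-7) + (-2)·(-12) + (-13)·(-2) = 70 + 24 + 26 = 120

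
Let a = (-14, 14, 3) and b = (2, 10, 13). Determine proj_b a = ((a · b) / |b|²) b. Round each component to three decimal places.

a · b = (-14)·2 + 14·10 + 3·13 = -28 + 140 + 39 = 151
|b|² = 4 + 100 + 169 = 273
proj_b a = (151/273) · (2, 10, 13) ≈ (1.106, 5.531, 7.190)

(1.106, 5.531, 7.190)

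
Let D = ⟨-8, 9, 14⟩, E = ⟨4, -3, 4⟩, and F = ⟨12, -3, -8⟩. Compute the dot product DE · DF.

604

DE = E − D = (12, -12, -10)
DF = F − D = (20, -12, -22)
DE · DF = 12·20 + (-12)·(-12) + (-10)·(-22) = 240 + 144 + 220 = 604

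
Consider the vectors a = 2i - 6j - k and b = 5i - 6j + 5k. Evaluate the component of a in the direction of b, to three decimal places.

a · b = 2·5 + (-6)·(-6) + (-1)·5 = 10 + 36 - 5 = 41
|b| = √(25 + 36 + 25) = √86 ≈ 9.2736
comp_b a = 41 / √86 ≈ 4.421

4.421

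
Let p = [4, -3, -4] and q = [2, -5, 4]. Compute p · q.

7

p · q = 4·2 + (-3)·(-5) + (-4)·4 = 8 + 15 - 16 = 7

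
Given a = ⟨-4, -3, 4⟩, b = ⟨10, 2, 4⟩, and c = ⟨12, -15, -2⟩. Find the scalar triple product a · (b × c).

-1124

b × c:
i: 2·(-2) - 4·(-15) = -4 - (-60) = 56
j: 4·12 - 10·(-2) = 48 - (-20) = 68
k: 10·(-15) - 2·12 = -150 - 24 = -174
b × c = (56, 68, -174)
a · (b × c) = (-4)·56 + (-3)·68 + 4·(-174) = -224 - 204 - 696 = -1124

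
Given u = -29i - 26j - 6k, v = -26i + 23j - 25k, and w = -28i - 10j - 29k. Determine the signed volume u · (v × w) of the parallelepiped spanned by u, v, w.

v × w:
i: 23·(-29) - (-25)·(-10) = -667 - 250 = -917
j: (-25)·(-28) - (-26)·(-29) = 700 - 754 = -54
k: (-26)·(-10) - 23·(-28) = 260 - (-644) = 904
v × w = (-917, -54, 904)
u · (v × w) = (-29)·(-917) + (-26)·(-54) + (-6)·904 = 26593 + 1404 - 5424 = 22573

22573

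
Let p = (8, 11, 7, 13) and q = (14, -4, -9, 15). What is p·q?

p · q = 8·14 + 11·(-4) + 7·(-9) + 13·15 = 112 - 44 - 63 + 195 = 200

200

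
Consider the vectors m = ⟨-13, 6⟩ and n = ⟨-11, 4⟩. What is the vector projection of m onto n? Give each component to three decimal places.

m · n = (-13)·(-11) + 6·4 = 143 + 24 = 167
|n|² = 121 + 16 = 137
proj_n m = (167/137) · (-11, 4) ≈ (-13.409, 4.876)

(-13.409, 4.876)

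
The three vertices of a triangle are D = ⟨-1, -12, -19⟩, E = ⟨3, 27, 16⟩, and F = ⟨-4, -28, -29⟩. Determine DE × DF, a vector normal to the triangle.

DE = (4, 39, 35)
DF = (-3, -16, -10)
i: 39·(-10) - 35·(-16) = -390 - (-560) = 170
j: 35·(-3) - 4·(-10) = -105 - (-40) = -65
k: 4·(-16) - 39·(-3) = -64 - (-117) = 53
DE × DF = (170, -65, 53)

(170, -65, 53)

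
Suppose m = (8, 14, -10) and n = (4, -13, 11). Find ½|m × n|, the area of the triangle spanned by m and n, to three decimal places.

103.150

i: 14·11 - (-10)·(-13) = 154 - 130 = 24
j: (-10)·4 - 8·11 = -40 - 88 = -128
k: 8·(-13) - 14·4 = -104 - 56 = -160
m × n = (24, -128, -160)
|m × n| = √(24² + (-128)² + (-160)²) = √42560 ≈ 206.3008
area = ½ · 206.3008 ≈ 103.150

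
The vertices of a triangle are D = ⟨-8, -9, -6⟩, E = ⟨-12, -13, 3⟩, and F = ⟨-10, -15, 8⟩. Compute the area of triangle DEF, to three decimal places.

DE = (-4, -4, 9),  DF = (-2, -6, 14)
i: (-4)·14 - 9·(-6) = -56 - (-54) = -2
j: 9·(-2) - (-4)·14 = -18 - (-56) = 38
k: (-4)·(-6) - (-4)·(-2) = 24 - 8 = 16
DE × DF = (-2, 38, 16)
|DE × DF| = √1704 ≈ 41.2795
area = ½ · 41.2795 ≈ 20.640

20.640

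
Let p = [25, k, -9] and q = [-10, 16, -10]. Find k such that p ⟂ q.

10

p · q = 25·(-10) + k·16 + (-9)·(-10) = -160 + 16k
Set equal to 0: 16k = 160, so k = 10.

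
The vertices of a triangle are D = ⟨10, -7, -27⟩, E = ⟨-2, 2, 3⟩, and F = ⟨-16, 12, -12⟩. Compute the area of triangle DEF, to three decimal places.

DE = (-12, 9, 30),  DF = (-26, 19, 15)
i: 9·15 - 30·19 = 135 - 570 = -435
j: 30·(-26) - (-12)·15 = -780 - (-180) = -600
k: (-12)·19 - 9·(-26) = -228 - (-234) = 6
DE × DF = (-435, -600, 6)
|DE × DF| = √549261 ≈ 741.1214
area = ½ · 741.1214 ≈ 370.561

370.561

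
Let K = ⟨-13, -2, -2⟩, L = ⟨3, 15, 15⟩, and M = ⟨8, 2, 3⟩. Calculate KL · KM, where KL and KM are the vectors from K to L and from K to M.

KL = L − K = (16, 17, 17)
KM = M − K = (21, 4, 5)
KL · KM = 16·21 + 17·4 + 17·5 = 336 + 68 + 85 = 489

489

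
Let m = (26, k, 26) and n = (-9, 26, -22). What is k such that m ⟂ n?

m · n = 26·(-9) + k·26 + 26·(-22) = -806 + 26k
Set equal to 0: 26k = 806, so k = 31.

31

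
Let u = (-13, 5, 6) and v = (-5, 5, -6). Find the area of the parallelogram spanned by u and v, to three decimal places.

129.861

i: 5·(-6) - 6·5 = -30 - 30 = -60
j: 6·(-5) - (-13)·(-6) = -30 - 78 = -108
k: (-13)·5 - 5·(-5) = -65 - (-25) = -40
u × v = (-60, -108, -40)
|u × v| = √((-60)² + (-108)² + (-40)²) = √16864 ≈ 129.8615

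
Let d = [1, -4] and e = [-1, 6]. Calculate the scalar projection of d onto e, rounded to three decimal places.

d · e = 1·(-1) + (-4)·6 = -1 - 24 = -25
|e| = √(1 + 36) = √37 ≈ 6.0828
comp_e d = -25 / √37 ≈ -4.110

-4.110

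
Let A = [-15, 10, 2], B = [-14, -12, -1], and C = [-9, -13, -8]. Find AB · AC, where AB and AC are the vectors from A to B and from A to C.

542

AB = B − A = (1, -22, -3)
AC = C − A = (6, -23, -10)
AB · AC = 1·6 + (-22)·(-23) + (-3)·(-10) = 6 + 506 + 30 = 542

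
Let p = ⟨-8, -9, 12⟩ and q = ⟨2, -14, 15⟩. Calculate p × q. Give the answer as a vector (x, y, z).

i: (-9)·15 - 12·(-14) = -135 - (-168) = 33
j: 12·2 - (-8)·15 = 24 - (-120) = 144
k: (-8)·(-14) - (-9)·2 = 112 - (-18) = 130
p × q = (33, 144, 130)

(33, 144, 130)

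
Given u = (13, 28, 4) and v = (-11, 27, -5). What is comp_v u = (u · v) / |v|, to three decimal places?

20.047

u · v = 13·(-11) + 28·27 + 4·(-5) = -143 + 756 - 20 = 593
|v| = √(121 + 729 + 25) = √875 ≈ 29.5804
comp_v u = 593 / √875 ≈ 20.047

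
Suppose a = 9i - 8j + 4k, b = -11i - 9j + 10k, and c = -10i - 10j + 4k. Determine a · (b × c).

1104

b × c:
i: (-9)·4 - 10·(-10) = -36 - (-100) = 64
j: 10·(-10) - (-11)·4 = -100 - (-44) = -56
k: (-11)·(-10) - (-9)·(-10) = 110 - 90 = 20
b × c = (64, -56, 20)
a · (b × c) = 9·64 + (-8)·(-56) + 4·20 = 576 + 448 + 80 = 1104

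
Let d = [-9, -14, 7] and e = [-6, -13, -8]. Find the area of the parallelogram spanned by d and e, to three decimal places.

235.147

i: (-14)·(-8) - 7·(-13) = 112 - (-91) = 203
j: 7·(-6) - (-9)·(-8) = -42 - 72 = -114
k: (-9)·(-13) - (-14)·(-6) = 117 - 84 = 33
d × e = (203, -114, 33)
|d × e| = √(203² + (-114)² + 33²) = √55294 ≈ 235.1468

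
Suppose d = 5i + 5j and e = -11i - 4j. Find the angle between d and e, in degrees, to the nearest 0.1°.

155.0

d · e = 5·(-11) + 5·(-4) = -55 - 20 = -75
|d|² = 25 + 25 = 50,  |d| = √50 ≈ 7.071068
|e|² = 121 + 16 = 137,  |e| = √137 ≈ 11.704700
cos θ = -75 / (7.071068 · 11.704700) ≈ -0.90618
θ = arccos(-0.90618) ≈ 155.0°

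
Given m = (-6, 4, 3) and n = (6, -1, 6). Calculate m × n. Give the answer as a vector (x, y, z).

(27, 54, -18)

i: 4·6 - 3·(-1) = 24 - (-3) = 27
j: 3·6 - (-6)·6 = 18 - (-36) = 54
k: (-6)·(-1) - 4·6 = 6 - 24 = -18
m × n = (27, 54, -18)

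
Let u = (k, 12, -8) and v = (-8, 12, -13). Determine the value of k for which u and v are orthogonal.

u · v = k·(-8) + 12·12 + (-8)·(-13) = 248 - 8k
Set equal to 0: -8k = -248, so k = 31.

31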